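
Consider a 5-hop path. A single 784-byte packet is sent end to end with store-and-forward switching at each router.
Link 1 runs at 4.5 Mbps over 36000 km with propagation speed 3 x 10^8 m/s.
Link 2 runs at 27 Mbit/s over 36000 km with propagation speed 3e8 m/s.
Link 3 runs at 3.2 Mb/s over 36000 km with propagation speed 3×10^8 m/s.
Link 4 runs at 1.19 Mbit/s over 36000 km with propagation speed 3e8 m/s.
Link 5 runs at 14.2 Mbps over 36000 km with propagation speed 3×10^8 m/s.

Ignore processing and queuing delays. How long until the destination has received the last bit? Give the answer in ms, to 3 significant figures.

609 ms

L = 784 × 8 = 6272 bits.
Transmission delays (L/R per hop): 1.39378, 0.232296, 1.96, 5.27059, 0.44169 ms; sum = 9.29835 ms.
Propagation delays (d/s per hop): 120, 120, 120, 120, 120 ms; sum = 600 ms.
End-to-end = 609 ms.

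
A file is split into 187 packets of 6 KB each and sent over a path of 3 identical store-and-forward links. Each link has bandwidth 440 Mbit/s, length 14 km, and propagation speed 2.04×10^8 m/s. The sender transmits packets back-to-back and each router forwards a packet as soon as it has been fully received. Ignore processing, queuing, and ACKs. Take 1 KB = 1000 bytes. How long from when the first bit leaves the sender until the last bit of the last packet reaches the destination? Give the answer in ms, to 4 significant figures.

Per-hop transmission t_tx = L/R = 48000/440000000 = 0.109091 ms.
Per-hop propagation t_prop = 14000/204000000 = 0.0686275 ms.
Pipeline fill: first packet needs 3·t_tx to clear all hops; remaining 186 packets each add one t_tx.
Total = (3+187-1)·t_tx + 3·t_prop = 189·0.109091 + 3·0.0686275 = 20.82 ms.

20.82 ms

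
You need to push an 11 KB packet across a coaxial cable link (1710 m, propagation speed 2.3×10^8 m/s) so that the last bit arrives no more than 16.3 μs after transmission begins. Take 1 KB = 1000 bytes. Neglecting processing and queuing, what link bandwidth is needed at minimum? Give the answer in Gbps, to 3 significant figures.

L = 88000 bits.
Propagation delay = 1710 / 2.3e+08 = 7.43478 μs.
Transmission budget = 16.3 − 7.43478 = 8.86522 μs.
R ≥ L / t_tx = 88000 bits / 8.86522e-06 s = 9.93 Gbps.

9.93 Gbps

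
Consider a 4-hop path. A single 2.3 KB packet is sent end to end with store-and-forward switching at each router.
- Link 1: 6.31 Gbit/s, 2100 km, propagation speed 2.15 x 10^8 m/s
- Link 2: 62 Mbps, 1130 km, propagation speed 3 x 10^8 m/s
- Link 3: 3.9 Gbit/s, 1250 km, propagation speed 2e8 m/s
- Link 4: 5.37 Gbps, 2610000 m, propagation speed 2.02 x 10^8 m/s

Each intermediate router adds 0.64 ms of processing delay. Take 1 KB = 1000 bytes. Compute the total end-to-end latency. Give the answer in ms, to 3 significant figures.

34.9 ms

L = 18400 bits.
Transmission delays (L/R per hop): 0.00291601, 0.296774, 0.00471795, 0.00342644 ms; sum = 0.307835 ms.
Propagation delays (d/s per hop): 9.76744, 3.76667, 6.25, 12.9208 ms; sum = 32.7049 ms.
Processing at 3 router(s): 3 × 0.64 ms = 1.92 ms.
End-to-end = 34.9 ms.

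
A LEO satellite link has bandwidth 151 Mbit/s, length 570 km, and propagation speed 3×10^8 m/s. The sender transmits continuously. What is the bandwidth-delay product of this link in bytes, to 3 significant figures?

Propagation delay = 570000 / 300000000 = 0.0019 s.
BDP = R × t_prop = 151000000 × 0.0019 = 286900 bits.
In bytes: 286900/8 = 35900 bytes.

35900 bytes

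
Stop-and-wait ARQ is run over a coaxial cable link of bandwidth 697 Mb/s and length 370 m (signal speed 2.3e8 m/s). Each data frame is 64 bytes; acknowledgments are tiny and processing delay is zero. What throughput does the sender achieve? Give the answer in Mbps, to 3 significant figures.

t_tx = L/R = 512/697000000 = 7.34577e-07 s.
t_prop = 370/2.3e+08 = 1.6087e-06 s; RTT = 3.21739e-06 s.
Cycle = t_tx + RTT = 3.95197e-06 s.
Throughput = L / cycle = 512 / 3.95197e-06 = 130 Mbps.

130 Mbps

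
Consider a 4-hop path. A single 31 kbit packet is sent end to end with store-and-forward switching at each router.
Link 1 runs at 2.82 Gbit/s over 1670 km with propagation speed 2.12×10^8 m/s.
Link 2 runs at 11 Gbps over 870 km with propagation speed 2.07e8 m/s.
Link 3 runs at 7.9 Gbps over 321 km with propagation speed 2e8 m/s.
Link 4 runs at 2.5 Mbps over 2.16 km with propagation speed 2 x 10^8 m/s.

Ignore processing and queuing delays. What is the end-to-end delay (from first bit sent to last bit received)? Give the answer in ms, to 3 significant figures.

26.1 ms

L = 31000 bits.
Transmission delays (L/R per hop): 0.0109929, 0.00281818, 0.00392405, 12.4 ms; sum = 12.4177 ms.
Propagation delays (d/s per hop): 7.87736, 4.2029, 1.605, 0.0108 ms; sum = 13.6961 ms.
End-to-end = 26.1 ms.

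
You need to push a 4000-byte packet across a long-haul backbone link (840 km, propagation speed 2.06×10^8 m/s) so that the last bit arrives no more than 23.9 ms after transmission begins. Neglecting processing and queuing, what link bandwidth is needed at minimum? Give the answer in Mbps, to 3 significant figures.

1.61 Mbps

L = 32000 bits.
Propagation delay = 840000 / 206000000 = 4.07767 ms.
Transmission budget = 23.9 − 4.07767 = 19.8223 ms.
R ≥ L / t_tx = 32000 bits / 0.0198223 s = 1.61 Mbps.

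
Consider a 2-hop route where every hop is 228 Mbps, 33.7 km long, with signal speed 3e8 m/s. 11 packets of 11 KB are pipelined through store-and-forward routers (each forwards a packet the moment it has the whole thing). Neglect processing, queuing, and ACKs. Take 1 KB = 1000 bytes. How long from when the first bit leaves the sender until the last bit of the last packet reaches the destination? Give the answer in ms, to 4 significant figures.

4.856 ms

Per-hop transmission t_tx = L/R = 88000/228000000 = 0.385965 ms.
Per-hop propagation t_prop = 33700/300000000 = 0.112333 ms.
Pipeline fill: first packet needs 2·t_tx to clear all hops; remaining 10 packets each add one t_tx.
Total = (2+11-1)·t_tx + 2·t_prop = 12·0.385965 + 2·0.112333 = 4.856 ms.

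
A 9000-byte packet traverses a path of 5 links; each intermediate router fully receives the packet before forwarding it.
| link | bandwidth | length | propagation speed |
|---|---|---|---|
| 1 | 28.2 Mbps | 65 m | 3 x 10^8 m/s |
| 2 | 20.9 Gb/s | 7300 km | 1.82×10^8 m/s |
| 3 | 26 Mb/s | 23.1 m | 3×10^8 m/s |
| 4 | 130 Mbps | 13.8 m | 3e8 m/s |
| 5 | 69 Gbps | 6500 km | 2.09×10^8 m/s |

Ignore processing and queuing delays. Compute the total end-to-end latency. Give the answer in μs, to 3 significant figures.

77100 μs

L = 9000 × 8 = 72000 bits.
Transmission delays (L/R per hop): 2553.19, 3.44498, 2769.23, 553.846, 1.04348 μs; sum = 5880.76 μs.
Propagation delays (d/s per hop): 0.216667, 40109.9, 0.077, 0.046, 31100.5 μs; sum = 71210.7 μs.
End-to-end = 77100 μs.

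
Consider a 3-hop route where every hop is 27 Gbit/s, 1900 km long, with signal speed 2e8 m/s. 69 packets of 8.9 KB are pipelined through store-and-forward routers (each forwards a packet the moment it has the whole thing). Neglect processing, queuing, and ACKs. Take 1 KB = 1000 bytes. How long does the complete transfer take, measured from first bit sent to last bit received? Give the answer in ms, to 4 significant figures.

Per-hop transmission t_tx = L/R = 71200/27000000000 = 0.00263704 ms.
Per-hop propagation t_prop = 1900000/200000000 = 9.5 ms.
Pipeline fill: first packet needs 3·t_tx to clear all hops; remaining 68 packets each add one t_tx.
Total = (3+69-1)·t_tx + 3·t_prop = 71·0.00263704 + 3·9.5 = 28.69 ms.

28.69 ms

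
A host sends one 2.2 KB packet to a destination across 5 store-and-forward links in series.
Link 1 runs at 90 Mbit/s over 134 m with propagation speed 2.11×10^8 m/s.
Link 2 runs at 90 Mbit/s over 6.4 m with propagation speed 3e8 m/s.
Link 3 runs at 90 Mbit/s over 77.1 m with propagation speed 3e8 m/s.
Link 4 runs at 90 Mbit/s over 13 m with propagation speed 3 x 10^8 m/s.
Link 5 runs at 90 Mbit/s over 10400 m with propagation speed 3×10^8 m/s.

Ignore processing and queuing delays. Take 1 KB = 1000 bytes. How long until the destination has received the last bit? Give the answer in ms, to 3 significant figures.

1.01 ms

L = 17600 bits.
Transmission delay per hop = L/R = 17600/90000000 = 0.195556 ms; 5 hops → 0.977778 ms.
Propagation delays (d/s per hop): 0.000635071, 2.13333e-05, 0.000257, 4.33333e-05, 0.0346667 ms; sum = 0.0356234 ms.
End-to-end = 1.01 ms.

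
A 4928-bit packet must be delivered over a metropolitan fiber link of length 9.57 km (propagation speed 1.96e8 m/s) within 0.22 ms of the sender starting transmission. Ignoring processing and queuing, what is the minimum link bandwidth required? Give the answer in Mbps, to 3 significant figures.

28.8 Mbps

Propagation delay = 9570 / 196000000 = 0.0488265 ms.
Transmission budget = 0.22 − 0.0488265 = 0.171173 ms.
R ≥ L / t_tx = 4928 bits / 0.000171173 s = 28.8 Mbps.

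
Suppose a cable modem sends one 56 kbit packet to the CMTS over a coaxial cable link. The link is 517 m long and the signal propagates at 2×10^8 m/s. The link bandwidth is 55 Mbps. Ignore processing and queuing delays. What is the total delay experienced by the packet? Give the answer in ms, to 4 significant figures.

1.021 ms

L = 56000 bits.
Transmission delay = L/R = 56000 / 55000000 = 1.01818 ms.
Propagation delay = d/s = 517 m / 200000000 m/s = 0.002585 ms.
Total = 1.021 ms.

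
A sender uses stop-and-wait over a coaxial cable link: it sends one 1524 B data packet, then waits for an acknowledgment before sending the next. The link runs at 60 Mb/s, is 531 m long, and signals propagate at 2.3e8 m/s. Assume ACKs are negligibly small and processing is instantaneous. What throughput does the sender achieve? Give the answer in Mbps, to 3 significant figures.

58.7 Mbps

t_tx = L/R = 12192/60000000 = 0.0002032 s.
t_prop = 531/2.3e+08 = 2.3087e-06 s; RTT = 4.61739e-06 s.
Cycle = t_tx + RTT = 0.000207817 s.
Throughput = L / cycle = 12192 / 0.000207817 = 58.7 Mbps.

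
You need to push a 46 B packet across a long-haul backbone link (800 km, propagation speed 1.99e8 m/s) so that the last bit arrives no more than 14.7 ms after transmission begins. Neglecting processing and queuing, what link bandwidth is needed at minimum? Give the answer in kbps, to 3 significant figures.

34.5 kbps

L = 368 bits.
Propagation delay = 800000 / 199000000 = 4.0201 ms.
Transmission budget = 14.7 − 4.0201 = 10.6799 ms.
R ≥ L / t_tx = 368 bits / 0.0106799 s = 34.5 kbps.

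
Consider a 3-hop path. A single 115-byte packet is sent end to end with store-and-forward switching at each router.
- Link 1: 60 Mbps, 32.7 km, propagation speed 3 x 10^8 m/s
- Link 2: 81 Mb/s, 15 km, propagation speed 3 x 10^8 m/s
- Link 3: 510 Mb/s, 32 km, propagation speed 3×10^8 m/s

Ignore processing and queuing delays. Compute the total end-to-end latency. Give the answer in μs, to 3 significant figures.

294 μs

L = 115 × 8 = 920 bits.
Transmission delays (L/R per hop): 15.3333, 11.358, 1.80392 μs; sum = 28.4953 μs.
Propagation delays (d/s per hop): 109, 50, 106.667 μs; sum = 265.667 μs.
End-to-end = 294 μs.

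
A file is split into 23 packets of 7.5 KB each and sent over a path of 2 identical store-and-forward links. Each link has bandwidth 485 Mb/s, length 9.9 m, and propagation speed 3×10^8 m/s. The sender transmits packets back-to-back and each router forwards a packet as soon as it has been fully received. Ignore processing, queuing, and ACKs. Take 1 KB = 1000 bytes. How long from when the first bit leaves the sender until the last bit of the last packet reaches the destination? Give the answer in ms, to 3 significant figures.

Per-hop transmission t_tx = L/R = 60000/485000000 = 0.123711 ms.
Per-hop propagation t_prop = 9.9/300000000 = 3.3e-05 ms.
Pipeline fill: first packet needs 2·t_tx to clear all hops; remaining 22 packets each add one t_tx.
Total = (2+23-1)·t_tx + 2·t_prop = 24·0.123711 + 2·3.3e-05 = 2.97 ms.

2.97 ms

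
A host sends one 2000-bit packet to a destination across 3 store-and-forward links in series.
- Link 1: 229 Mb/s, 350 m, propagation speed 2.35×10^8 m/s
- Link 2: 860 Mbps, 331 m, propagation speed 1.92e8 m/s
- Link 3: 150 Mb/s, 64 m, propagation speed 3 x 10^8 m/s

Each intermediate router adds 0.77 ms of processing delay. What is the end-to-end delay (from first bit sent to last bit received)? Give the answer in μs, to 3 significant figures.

Transmission delays (L/R per hop): 8.73362, 2.32558, 13.3333 μs; sum = 24.3925 μs.
Propagation delays (d/s per hop): 1.48936, 1.72396, 0.213333 μs; sum = 3.42665 μs.
Processing at 2 router(s): 2 × 0.77 ms = 1540 μs.
End-to-end = 1570 μs.

1570 μs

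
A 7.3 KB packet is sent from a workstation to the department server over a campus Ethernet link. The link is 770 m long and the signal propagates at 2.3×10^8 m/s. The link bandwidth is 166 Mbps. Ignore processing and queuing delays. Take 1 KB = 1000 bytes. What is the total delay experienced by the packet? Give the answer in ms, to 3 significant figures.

0.355 ms

L = 58400 bits.
Transmission delay = L/R = 58400 / 166000000 = 0.351807 ms.
Propagation delay = d/s = 770 m / 2.3e+08 m/s = 0.00334783 ms.
Total = 0.355 ms.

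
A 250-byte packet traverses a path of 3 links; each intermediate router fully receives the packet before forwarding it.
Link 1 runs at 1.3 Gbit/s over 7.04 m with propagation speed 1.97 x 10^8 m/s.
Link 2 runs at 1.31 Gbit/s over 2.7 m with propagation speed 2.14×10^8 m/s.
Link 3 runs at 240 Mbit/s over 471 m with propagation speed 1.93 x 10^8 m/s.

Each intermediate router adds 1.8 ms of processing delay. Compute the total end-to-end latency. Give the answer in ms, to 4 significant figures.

3.614 ms

L = 250 × 8 = 2000 bits.
Transmission delays (L/R per hop): 0.00153846, 0.00152672, 0.00833333 ms; sum = 0.0113985 ms.
Propagation delays (d/s per hop): 3.5736e-05, 1.26168e-05, 0.00244041 ms; sum = 0.00248877 ms.
Processing at 2 router(s): 2 × 1.8 ms = 3.6 ms.
End-to-end = 3.614 ms.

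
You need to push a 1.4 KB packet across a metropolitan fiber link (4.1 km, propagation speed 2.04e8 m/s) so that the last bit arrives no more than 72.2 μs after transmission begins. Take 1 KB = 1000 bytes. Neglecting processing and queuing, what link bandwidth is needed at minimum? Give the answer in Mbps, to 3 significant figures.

215 Mbps

L = 11200 bits.
Propagation delay = 4100 / 204000000 = 20.098 μs.
Transmission budget = 72.2 − 20.098 = 52.102 μs.
R ≥ L / t_tx = 11200 bits / 5.2102e-05 s = 215 Mbps.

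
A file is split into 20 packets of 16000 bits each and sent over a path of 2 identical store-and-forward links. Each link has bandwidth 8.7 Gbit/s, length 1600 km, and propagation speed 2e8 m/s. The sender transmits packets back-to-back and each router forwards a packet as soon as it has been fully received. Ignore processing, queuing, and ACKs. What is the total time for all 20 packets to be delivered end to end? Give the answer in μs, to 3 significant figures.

Per-hop transmission t_tx = L/R = 16000/8700000000 = 1.83908 μs.
Per-hop propagation t_prop = 1600000/200000000 = 8000 μs.
Pipeline fill: first packet needs 2·t_tx to clear all hops; remaining 19 packets each add one t_tx.
Total = (2+20-1)·t_tx + 2·t_prop = 21·1.83908 + 2·8000 = 16000 μs.

16000 μs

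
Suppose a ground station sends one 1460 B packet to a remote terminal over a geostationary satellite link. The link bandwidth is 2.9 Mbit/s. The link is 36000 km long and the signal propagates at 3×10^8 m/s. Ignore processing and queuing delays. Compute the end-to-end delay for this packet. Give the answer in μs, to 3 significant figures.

124000 μs

L = 1460 × 8 = 11680 bits.
Transmission delay = L/R = 11680 / 2900000 = 4027.59 μs.
Propagation delay = d/s = 36000000 m / 300000000 m/s = 120000 μs.
Total = 124000 μs.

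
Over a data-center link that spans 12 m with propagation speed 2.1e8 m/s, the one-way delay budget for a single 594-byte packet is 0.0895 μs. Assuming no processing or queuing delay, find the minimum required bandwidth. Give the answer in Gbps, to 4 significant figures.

L = 4752 bits.
Propagation delay = 12 / 210000000 = 0.0571429 μs.
Transmission budget = 0.0895 − 0.0571429 = 0.0323571 μs.
R ≥ L / t_tx = 4752 bits / 3.23571e-08 s = 146.9 Gbps.

146.9 Gbps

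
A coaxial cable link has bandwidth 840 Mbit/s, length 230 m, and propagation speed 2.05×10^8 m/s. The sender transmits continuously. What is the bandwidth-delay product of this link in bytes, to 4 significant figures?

117.8 bytes

Propagation delay = 230 / 2.05e+08 = 1.12195e-06 s.
BDP = R × t_prop = 840000000 × 1.12195e-06 = 942.439 bits.
In bytes: 942.439/8 = 117.8 bytes.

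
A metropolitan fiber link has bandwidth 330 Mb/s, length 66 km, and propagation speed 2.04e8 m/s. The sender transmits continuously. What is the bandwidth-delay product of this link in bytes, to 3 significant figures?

13300 bytes

Propagation delay = 66000 / 204000000 = 0.000323529 s.
BDP = R × t_prop = 330000000 × 0.000323529 = 106765 bits.
In bytes: 106765/8 = 13300 bytes.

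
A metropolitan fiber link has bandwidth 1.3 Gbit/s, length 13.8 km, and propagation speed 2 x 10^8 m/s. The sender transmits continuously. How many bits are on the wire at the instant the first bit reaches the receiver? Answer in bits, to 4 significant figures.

89700 bits

Propagation delay = 13800 / 200000000 = 6.9e-05 s.
BDP = R × t_prop = 1300000000 × 6.9e-05 = 89700 bits.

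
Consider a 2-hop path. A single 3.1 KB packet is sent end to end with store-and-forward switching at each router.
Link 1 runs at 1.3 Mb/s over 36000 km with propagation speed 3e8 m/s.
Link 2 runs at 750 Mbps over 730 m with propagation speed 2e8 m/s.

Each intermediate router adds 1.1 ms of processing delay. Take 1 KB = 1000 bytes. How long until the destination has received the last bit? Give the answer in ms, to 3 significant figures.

L = 24800 bits.
Transmission delays (L/R per hop): 19.0769, 0.0330667 ms; sum = 19.11 ms.
Propagation delays (d/s per hop): 120, 0.00365 ms; sum = 120.004 ms.
Processing at 1 router(s): 1 × 1.1 ms = 1.1 ms.
End-to-end = 140 ms.

140 ms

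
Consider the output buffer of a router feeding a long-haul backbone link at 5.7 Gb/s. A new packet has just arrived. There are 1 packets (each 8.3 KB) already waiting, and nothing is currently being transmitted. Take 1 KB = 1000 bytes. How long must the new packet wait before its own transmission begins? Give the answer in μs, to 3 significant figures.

Each queued packet: L/R = 66400/5700000000 = 11.6491 μs.
1 queued → 11.6491 μs.
Queuing delay = 11.6 μs.

11.6 μs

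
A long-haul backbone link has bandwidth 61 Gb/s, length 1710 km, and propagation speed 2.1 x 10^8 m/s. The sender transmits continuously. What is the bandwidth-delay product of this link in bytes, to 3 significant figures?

Propagation delay = 1710000 / 210000000 = 0.00814286 s.
BDP = R × t_prop = 61000000000 × 0.00814286 = 496714000 bits.
In bytes: 496714000/8 = 62100000 bytes.

62100000 bytes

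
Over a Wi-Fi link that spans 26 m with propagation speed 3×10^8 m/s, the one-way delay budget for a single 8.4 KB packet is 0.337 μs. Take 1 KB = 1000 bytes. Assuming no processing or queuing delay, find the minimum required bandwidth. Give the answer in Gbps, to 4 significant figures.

268.4 Gbps

L = 67200 bits.
Propagation delay = 26 / 300000000 = 0.0866667 μs.
Transmission budget = 0.337 − 0.0866667 = 0.250333 μs.
R ≥ L / t_tx = 67200 bits / 2.50333e-07 s = 268.4 Gbps.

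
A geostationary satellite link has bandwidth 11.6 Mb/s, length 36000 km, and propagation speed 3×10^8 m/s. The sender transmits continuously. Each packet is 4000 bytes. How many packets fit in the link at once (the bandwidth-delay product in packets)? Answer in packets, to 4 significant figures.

43.50 packets

Propagation delay = 36000000 / 300000000 = 0.12 s.
BDP = R × t_prop = 11600000 × 0.12 = 1392000 bits.
In packets of 32000 bits: 43.50 packets.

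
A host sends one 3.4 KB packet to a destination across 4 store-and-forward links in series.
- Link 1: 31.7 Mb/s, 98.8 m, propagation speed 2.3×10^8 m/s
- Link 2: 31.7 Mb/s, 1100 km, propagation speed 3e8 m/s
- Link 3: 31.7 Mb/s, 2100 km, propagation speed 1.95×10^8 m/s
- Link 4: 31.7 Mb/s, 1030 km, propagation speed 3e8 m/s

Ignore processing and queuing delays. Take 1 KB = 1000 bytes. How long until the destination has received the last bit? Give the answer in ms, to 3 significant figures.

L = 27200 bits.
Transmission delay per hop = L/R = 27200/31700000 = 0.858044 ms; 4 hops → 3.43218 ms.
Propagation delays (d/s per hop): 0.000429565, 3.66667, 10.7692, 3.43333 ms; sum = 17.8697 ms.
End-to-end = 21.3 ms.

21.3 ms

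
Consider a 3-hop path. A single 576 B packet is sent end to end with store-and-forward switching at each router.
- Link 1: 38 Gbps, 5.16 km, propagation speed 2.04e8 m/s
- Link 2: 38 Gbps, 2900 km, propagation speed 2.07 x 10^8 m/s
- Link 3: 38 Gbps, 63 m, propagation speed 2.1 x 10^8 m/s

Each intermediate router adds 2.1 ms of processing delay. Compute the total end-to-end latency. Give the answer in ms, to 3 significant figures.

L = 576 × 8 = 4608 bits.
Transmission delay per hop = L/R = 4608/38000000000 = 0.000121263 ms; 3 hops → 0.000363789 ms.
Propagation delays (d/s per hop): 0.0252941, 14.0097, 0.0003 ms; sum = 14.0353 ms.
Processing at 2 router(s): 2 × 2.1 ms = 4.2 ms.
End-to-end = 18.2 ms.

18.2 ms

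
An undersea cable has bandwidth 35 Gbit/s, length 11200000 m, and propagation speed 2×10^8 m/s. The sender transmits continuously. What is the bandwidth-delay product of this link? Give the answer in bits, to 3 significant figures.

Propagation delay = 11200000 / 200000000 = 0.056 s.
BDP = R × t_prop = 35000000000 × 0.056 = 1960000000 bits.

1960000000 bits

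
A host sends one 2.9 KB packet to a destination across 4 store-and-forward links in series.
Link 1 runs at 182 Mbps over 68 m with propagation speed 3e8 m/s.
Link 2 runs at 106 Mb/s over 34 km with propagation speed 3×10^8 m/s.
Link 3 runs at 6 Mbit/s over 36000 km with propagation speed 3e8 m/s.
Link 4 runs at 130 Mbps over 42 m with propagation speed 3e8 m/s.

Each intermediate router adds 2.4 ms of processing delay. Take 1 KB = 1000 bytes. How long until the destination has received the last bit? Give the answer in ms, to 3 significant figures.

L = 23200 bits.
Transmission delays (L/R per hop): 0.127473, 0.218868, 3.86667, 0.178462 ms; sum = 4.39147 ms.
Propagation delays (d/s per hop): 0.000226667, 0.113333, 120, 0.00014 ms; sum = 120.114 ms.
Processing at 3 router(s): 3 × 2.4 ms = 7.2 ms.
End-to-end = 132 ms.

132 ms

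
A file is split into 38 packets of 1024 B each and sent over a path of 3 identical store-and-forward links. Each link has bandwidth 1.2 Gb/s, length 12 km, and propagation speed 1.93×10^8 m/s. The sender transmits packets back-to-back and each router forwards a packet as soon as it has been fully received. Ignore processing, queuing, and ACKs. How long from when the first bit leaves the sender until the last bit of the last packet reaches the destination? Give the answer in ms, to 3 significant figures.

Per-hop transmission t_tx = L/R = 8192/1200000000 = 0.00682667 ms.
Per-hop propagation t_prop = 12000/193000000 = 0.0621762 ms.
Pipeline fill: first packet needs 3·t_tx to clear all hops; remaining 37 packets each add one t_tx.
Total = (3+38-1)·t_tx + 3·t_prop = 40·0.00682667 + 3·0.0621762 = 0.460 ms.

0.460 ms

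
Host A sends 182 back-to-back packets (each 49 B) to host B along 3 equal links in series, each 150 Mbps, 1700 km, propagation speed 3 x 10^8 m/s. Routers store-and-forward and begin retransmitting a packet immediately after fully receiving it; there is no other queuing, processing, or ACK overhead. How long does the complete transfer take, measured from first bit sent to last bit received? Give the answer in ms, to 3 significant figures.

Per-hop transmission t_tx = L/R = 392/150000000 = 0.00261333 ms.
Per-hop propagation t_prop = 1700000/300000000 = 5.66667 ms.
Pipeline fill: first packet needs 3·t_tx to clear all hops; remaining 181 packets each add one t_tx.
Total = (3+182-1)·t_tx + 3·t_prop = 184·0.00261333 + 3·5.66667 = 17.5 ms.

17.5 ms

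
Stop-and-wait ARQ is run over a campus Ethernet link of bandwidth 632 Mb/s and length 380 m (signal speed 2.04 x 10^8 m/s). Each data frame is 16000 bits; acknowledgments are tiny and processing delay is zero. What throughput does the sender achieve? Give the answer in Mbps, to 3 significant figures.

551 Mbps

t_tx = L/R = 16000/632000000 = 2.53165e-05 s.
t_prop = 380/204000000 = 1.86275e-06 s; RTT = 3.72549e-06 s.
Cycle = t_tx + RTT = 2.90419e-05 s.
Throughput = L / cycle = 16000 / 2.90419e-05 = 551 Mbps.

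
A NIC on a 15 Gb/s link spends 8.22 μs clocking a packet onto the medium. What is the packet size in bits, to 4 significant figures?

123300 bits

L = R × t_tx = 15000000000 b/s × 8.22e-06 s = 123300 bits.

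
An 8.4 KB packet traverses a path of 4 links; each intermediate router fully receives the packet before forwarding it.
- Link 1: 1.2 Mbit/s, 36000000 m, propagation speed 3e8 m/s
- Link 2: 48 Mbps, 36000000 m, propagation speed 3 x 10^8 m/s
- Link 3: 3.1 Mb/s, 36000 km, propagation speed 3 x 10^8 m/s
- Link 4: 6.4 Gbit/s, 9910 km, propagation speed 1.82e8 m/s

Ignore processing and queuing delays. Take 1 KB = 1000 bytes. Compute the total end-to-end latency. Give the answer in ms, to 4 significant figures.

493.5 ms

L = 67200 bits.
Transmission delays (L/R per hop): 56, 1.4, 21.6774, 0.0105 ms; sum = 79.0879 ms.
Propagation delays (d/s per hop): 120, 120, 120, 54.4505 ms; sum = 414.451 ms.
End-to-end = 493.5 ms.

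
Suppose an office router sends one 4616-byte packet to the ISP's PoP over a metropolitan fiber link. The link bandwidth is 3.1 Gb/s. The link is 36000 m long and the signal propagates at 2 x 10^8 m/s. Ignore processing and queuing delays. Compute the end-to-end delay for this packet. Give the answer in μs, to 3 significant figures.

192 μs

L = 4616 × 8 = 36928 bits.
Transmission delay = L/R = 36928 / 3100000000 = 11.9123 μs.
Propagation delay = d/s = 36000 m / 200000000 m/s = 180 μs.
Total = 192 μs.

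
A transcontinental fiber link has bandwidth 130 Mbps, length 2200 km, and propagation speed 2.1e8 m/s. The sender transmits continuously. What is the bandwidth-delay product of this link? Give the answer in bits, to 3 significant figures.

1360000 bits

Propagation delay = 2200000 / 210000000 = 0.0104762 s.
BDP = R × t_prop = 130000000 × 0.0104762 = 1361900 bits.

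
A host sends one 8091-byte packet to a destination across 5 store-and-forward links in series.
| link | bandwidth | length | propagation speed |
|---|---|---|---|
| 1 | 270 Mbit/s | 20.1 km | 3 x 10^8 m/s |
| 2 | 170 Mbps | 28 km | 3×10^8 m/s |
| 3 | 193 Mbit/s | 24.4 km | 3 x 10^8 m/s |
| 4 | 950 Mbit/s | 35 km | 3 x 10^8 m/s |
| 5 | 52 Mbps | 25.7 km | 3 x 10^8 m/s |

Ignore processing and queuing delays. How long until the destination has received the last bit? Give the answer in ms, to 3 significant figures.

L = 8091 × 8 = 64728 bits.
Transmission delays (L/R per hop): 0.239733, 0.380753, 0.335378, 0.0681347, 1.24477 ms; sum = 2.26877 ms.
Propagation delays (d/s per hop): 0.067, 0.0933333, 0.0813333, 0.116667, 0.0856667 ms; sum = 0.444 ms.
End-to-end = 2.71 ms.

2.71 ms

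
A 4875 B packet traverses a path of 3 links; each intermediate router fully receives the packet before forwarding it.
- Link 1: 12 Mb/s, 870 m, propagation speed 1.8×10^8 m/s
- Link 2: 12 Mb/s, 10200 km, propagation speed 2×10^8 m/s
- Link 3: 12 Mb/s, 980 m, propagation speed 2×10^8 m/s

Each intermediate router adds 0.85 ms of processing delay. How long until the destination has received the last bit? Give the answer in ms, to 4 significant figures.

L = 4875 × 8 = 39000 bits.
Transmission delay per hop = L/R = 39000/12000000 = 3.25 ms; 3 hops → 9.75 ms.
Propagation delays (d/s per hop): 0.00483333, 51, 0.0049 ms; sum = 51.0097 ms.
Processing at 2 router(s): 2 × 0.85 ms = 1.7 ms.
End-to-end = 62.46 ms.

62.46 ms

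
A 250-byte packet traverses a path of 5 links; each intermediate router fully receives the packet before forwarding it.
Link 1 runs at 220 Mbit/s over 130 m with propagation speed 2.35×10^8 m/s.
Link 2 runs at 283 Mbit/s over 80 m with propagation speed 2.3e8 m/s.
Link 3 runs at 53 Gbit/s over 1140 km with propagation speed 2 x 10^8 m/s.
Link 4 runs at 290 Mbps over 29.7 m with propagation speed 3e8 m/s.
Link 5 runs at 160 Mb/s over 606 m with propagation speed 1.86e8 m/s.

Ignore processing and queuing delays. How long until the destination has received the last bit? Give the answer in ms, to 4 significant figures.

L = 250 × 8 = 2000 bits.
Transmission delays (L/R per hop): 0.00909091, 0.00706714, 3.77358e-05, 0.00689655, 0.0125 ms; sum = 0.0355923 ms.
Propagation delays (d/s per hop): 0.000553191, 0.000347826, 5.7, 9.9e-05, 0.00325806 ms; sum = 5.70426 ms.
End-to-end = 5.740 ms.

5.740 ms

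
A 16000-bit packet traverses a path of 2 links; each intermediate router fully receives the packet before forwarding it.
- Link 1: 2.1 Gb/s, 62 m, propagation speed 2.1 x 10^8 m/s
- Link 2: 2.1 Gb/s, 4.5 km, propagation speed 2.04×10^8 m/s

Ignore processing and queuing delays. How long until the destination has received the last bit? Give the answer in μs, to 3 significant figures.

Transmission delay per hop = L/R = 16000/2100000000 = 7.61905 μs; 2 hops → 15.2381 μs.
Propagation delays (d/s per hop): 0.295238, 22.0588 μs; sum = 22.3541 μs.
End-to-end = 37.6 μs.

37.6 μs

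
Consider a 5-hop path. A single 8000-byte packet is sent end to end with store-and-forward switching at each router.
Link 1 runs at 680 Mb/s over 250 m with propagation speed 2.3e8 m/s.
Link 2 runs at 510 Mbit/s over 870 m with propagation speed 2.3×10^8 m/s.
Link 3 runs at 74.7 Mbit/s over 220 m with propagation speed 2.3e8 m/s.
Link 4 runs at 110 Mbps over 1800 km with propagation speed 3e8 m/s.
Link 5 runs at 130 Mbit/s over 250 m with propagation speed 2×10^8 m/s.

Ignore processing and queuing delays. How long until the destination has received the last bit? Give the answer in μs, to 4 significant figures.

L = 8000 × 8 = 64000 bits.
Transmission delays (L/R per hop): 94.1176, 125.49, 856.76, 581.818, 492.308 μs; sum = 2150.49 μs.
Propagation delays (d/s per hop): 1.08696, 3.78261, 0.956522, 6000, 1.25 μs; sum = 6007.08 μs.
End-to-end = 8158 μs.

8158 μs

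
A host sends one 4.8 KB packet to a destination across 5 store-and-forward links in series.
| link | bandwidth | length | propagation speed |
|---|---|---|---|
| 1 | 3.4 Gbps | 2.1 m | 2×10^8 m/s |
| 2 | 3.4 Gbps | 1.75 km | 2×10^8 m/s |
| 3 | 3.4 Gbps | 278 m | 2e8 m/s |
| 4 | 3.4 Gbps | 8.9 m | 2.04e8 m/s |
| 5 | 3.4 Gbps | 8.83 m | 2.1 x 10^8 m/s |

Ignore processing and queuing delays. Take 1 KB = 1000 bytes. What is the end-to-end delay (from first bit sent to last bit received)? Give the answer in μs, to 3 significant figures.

L = 38400 bits.
Transmission delay per hop = L/R = 38400/3400000000 = 11.2941 μs; 5 hops → 56.4706 μs.
Propagation delays (d/s per hop): 0.0105, 8.75, 1.39, 0.0436275, 0.0420476 μs; sum = 10.2362 μs.
End-to-end = 66.7 μs.

66.7 μs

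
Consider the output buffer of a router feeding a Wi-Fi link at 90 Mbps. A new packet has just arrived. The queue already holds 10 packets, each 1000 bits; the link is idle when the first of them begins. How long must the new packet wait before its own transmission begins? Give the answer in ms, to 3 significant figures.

Each queued packet: L/R = 1000/90000000 = 0.0111111 ms.
10 queued → 0.111111 ms.
Queuing delay = 0.111 ms.

0.111 ms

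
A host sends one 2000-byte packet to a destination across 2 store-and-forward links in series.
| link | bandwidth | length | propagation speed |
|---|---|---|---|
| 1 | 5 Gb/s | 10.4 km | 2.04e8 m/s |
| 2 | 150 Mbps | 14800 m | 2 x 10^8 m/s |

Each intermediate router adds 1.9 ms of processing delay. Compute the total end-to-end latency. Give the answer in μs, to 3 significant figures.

L = 2000 × 8 = 16000 bits.
Transmission delays (L/R per hop): 3.2, 106.667 μs; sum = 109.867 μs.
Propagation delays (d/s per hop): 50.9804, 74 μs; sum = 124.98 μs.
Processing at 1 router(s): 1 × 1.9 ms = 1900 μs.
End-to-end = 2130 μs.

2130 μs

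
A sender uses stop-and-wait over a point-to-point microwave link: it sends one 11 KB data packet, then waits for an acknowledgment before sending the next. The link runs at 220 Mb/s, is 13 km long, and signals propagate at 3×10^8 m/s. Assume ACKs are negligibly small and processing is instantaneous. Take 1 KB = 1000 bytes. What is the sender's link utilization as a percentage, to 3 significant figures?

t_tx = L/R = 88000/220000000 = 0.0004 s.
t_prop = 13000/300000000 = 4.33333e-05 s; RTT = 8.66667e-05 s.
Cycle = t_tx + RTT = 0.000486667 s.
Utilization = t_tx / cycle = 0.0004/0.000486667 = 82.2 %.

82.2 %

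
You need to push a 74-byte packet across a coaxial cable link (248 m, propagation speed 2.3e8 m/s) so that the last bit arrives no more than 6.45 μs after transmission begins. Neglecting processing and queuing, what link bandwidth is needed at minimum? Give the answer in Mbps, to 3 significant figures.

L = 592 bits.
Propagation delay = 248 / 2.3e+08 = 1.07826 μs.
Transmission budget = 6.45 − 1.07826 = 5.37174 μs.
R ≥ L / t_tx = 592 bits / 5.37174e-06 s = 110 Mbps.

110 Mbps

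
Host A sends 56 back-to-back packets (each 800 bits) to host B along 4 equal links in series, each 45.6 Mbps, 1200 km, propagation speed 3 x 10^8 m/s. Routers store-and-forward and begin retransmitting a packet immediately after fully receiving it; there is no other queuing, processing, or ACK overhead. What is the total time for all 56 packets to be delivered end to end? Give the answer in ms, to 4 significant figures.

17.04 ms

Per-hop transmission t_tx = L/R = 800/45600000 = 0.0175439 ms.
Per-hop propagation t_prop = 1200000/300000000 = 4 ms.
Pipeline fill: first packet needs 4·t_tx to clear all hops; remaining 55 packets each add one t_tx.
Total = (4+56-1)·t_tx + 4·t_prop = 59·0.0175439 + 4·4 = 17.04 ms.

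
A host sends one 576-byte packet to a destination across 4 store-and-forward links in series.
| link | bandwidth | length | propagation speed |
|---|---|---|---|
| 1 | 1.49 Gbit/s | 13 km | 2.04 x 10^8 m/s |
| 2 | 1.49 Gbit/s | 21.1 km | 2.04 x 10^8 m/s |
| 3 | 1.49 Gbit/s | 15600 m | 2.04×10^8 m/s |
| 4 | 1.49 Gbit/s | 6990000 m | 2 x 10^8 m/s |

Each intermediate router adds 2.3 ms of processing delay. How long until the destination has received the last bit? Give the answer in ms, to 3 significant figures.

42.1 ms

L = 576 × 8 = 4608 bits.
Transmission delay per hop = L/R = 4608/1490000000 = 0.00309262 ms; 4 hops → 0.0123705 ms.
Propagation delays (d/s per hop): 0.0637255, 0.103431, 0.0764706, 34.95 ms; sum = 35.1936 ms.
Processing at 3 router(s): 3 × 2.3 ms = 6.9 ms.
End-to-end = 42.1 ms.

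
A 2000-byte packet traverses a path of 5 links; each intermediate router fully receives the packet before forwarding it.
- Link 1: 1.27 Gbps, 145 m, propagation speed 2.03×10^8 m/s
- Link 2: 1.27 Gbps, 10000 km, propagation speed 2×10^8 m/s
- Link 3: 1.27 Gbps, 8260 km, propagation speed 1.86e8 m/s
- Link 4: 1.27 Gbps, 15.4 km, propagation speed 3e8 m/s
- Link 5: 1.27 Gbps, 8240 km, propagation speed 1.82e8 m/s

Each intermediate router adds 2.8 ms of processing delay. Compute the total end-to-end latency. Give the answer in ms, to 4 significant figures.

L = 2000 × 8 = 16000 bits.
Transmission delay per hop = L/R = 16000/1270000000 = 0.0125984 ms; 5 hops → 0.0629921 ms.
Propagation delays (d/s per hop): 0.000714286, 50, 44.4086, 0.0513333, 45.2747 ms; sum = 139.735 ms.
Processing at 4 router(s): 4 × 2.8 ms = 11.2 ms.
End-to-end = 151.0 ms.

151.0 ms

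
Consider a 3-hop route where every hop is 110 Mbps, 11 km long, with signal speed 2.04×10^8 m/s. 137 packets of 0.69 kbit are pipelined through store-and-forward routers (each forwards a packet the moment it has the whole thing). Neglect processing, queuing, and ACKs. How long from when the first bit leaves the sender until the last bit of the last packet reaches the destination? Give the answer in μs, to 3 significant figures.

Per-hop transmission t_tx = L/R = 690/110000000 = 6.27273 μs.
Per-hop propagation t_prop = 11000/204000000 = 53.9216 μs.
Pipeline fill: first packet needs 3·t_tx to clear all hops; remaining 136 packets each add one t_tx.
Total = (3+137-1)·t_tx + 3·t_prop = 139·6.27273 + 3·53.9216 = 1030 μs.

1030 μs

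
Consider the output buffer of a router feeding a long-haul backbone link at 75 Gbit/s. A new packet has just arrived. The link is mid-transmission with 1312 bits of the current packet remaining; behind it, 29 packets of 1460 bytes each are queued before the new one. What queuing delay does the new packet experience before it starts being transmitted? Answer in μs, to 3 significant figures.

4.53 μs

Each queued packet: L/R = 11680/75000000000 = 0.155733 μs.
29 queued → 4.51627 μs.
Plus remaining 1312 bits of current packet: 0.0174933 μs.
Queuing delay = 4.53 μs.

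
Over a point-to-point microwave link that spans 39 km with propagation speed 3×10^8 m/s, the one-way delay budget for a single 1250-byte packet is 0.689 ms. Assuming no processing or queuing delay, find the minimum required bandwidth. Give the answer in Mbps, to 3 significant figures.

L = 10000 bits.
Propagation delay = 39000 / 300000000 = 0.13 ms.
Transmission budget = 0.689 − 0.13 = 0.559 ms.
R ≥ L / t_tx = 10000 bits / 0.000559 s = 17.9 Mbps.

17.9 Mbps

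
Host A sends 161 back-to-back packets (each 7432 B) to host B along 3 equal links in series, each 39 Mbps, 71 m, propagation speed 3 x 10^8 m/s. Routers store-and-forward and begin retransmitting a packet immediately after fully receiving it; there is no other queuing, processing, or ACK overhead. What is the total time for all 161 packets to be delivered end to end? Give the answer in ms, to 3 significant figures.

Per-hop transmission t_tx = L/R = 59456/39000000 = 1.52451 ms.
Per-hop propagation t_prop = 71/300000000 = 0.000236667 ms.
Pipeline fill: first packet needs 3·t_tx to clear all hops; remaining 160 packets each add one t_tx.
Total = (3+161-1)·t_tx + 3·t_prop = 163·1.52451 + 3·0.000236667 = 248 ms.

248 ms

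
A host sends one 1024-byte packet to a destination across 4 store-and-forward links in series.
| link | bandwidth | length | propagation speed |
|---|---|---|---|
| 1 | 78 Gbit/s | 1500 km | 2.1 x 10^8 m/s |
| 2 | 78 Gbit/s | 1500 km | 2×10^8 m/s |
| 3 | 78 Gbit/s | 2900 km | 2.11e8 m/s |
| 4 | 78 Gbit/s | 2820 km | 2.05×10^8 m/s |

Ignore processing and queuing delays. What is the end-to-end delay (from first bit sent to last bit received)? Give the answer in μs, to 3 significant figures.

42100 μs

L = 1024 × 8 = 8192 bits.
Transmission delay per hop = L/R = 8192/78000000000 = 0.105026 μs; 4 hops → 0.420103 μs.
Propagation delays (d/s per hop): 7142.86, 7500, 13744.1, 13756.1 μs; sum = 42143 μs.
End-to-end = 42100 μs.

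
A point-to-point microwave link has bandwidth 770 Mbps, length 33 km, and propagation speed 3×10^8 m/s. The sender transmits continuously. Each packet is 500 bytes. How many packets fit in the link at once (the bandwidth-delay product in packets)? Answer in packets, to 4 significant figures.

21.18 packets

Propagation delay = 33000 / 300000000 = 0.00011 s.
BDP = R × t_prop = 770000000 × 0.00011 = 84700 bits.
In packets of 4000 bits: 21.18 packets.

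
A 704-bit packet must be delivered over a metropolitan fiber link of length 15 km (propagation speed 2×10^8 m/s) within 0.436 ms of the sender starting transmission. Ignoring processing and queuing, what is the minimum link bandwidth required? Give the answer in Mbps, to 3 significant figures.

Propagation delay = 15000 / 200000000 = 0.075 ms.
Transmission budget = 0.436 − 0.075 = 0.361 ms.
R ≥ L / t_tx = 704 bits / 0.000361 s = 1.95 Mbps.

1.95 Mbps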